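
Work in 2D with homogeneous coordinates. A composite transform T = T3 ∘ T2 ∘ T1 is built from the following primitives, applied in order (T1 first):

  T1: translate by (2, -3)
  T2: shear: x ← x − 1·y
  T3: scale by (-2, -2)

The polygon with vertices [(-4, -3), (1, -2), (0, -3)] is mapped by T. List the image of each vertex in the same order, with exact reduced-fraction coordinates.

T1 translate by (2, -3): (-4, -3) → (-2, -6); (1, -2) → (3, -5); (0, -3) → (2, -6)
T2 shear: x ← x − 1·y: (-2, -6) → (4, -6); (3, -5) → (8, -5); (2, -6) → (8, -6)
T3 scale by (-2, -2): (4, -6) → (-8, 12); (8, -5) → (-16, 10); (8, -6) → (-16, 12)

image vertices: (-8, 12), (-16, 10), (-16, 12)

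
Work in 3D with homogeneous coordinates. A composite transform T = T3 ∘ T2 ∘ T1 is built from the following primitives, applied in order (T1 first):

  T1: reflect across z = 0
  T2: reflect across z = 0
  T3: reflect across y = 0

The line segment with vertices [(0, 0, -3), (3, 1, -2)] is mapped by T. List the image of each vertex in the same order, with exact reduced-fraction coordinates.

T1 reflect across z = 0: (0, 0, -3) → (0, 0, 3); (3, 1, -2) → (3, 1, 2)
T2 reflect across z = 0: (0, 0, 3) → (0, 0, -3); (3, 1, 2) → (3, 1, -2)
T3 reflect across y = 0: (0, 0, -3) → (0, 0, -3); (3, 1, -2) → (3, -1, -2)

image vertices: (0, 0, -3), (3, -1, -2)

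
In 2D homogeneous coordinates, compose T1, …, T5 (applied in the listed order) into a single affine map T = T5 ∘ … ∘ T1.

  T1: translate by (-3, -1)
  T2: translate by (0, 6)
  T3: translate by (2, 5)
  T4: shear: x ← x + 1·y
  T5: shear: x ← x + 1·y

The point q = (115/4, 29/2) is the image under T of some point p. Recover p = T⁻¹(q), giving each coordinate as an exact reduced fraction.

p = (3/4, 9/2)

T1 = [1 0 -3; 0 1 -1; 0 0 1]
T2·T1 = [1 0 -3; 0 1 5; 0 0 1]
T3·…·T1 = [1 0 -1; 0 1 10; 0 0 1]
T4·…·T1 = [1 1 9; 0 1 10; 0 0 1]
T5·…·T1 = [1 2 19; 0 1 10; 0 0 1]
det M = 1; M⁻¹ = [1 -2 1; 0 1 -10; 0 0 1]
M⁻¹ · (115/4, 29/2)ᵀ = (3/4, 9/2)ᵀ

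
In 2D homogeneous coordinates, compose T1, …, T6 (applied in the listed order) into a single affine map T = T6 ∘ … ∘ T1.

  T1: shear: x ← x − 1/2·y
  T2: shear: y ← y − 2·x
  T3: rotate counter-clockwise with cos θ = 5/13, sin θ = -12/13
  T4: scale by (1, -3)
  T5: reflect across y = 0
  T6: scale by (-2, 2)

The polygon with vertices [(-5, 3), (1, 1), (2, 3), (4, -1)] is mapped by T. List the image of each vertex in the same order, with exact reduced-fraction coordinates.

T1 shear: x ← x − 1/2·y: (-5, 3) → (-13/2, 3); (1, 1) → (1/2, 1); (2, 3) → (1/2, 3); (4, -1) → (9/2, -1)
T2 shear: y ← y − 2·x: (-13/2, 3) → (-13/2, 16); (1/2, 1) → (1/2, 0); (1/2, 3) → (1/2, 2); (9/2, -1) → (9/2, -10)
T3 rotate counter-clockwise with cos θ = 5/13, sin θ = -12/13: (-13/2, 16) → (319/26, 158/13); (1/2, 0) → (5/26, -6/13); (1/2, 2) → (53/26, 4/13); (9/2, -10) → (-15/2, -8)
T4 scale by (1, -3): (319/26, 158/13) → (319/26, -474/13); (5/26, -6/13) → (5/26, 18/13); (53/26, 4/13) → (53/26, -12/13); (-15/2, -8) → (-15/2, 24)
T5 reflect across y = 0: (319/26, -474/13) → (319/26, 474/13); (5/26, 18/13) → (5/26, -18/13); (53/26, -12/13) → (53/26, 12/13); (-15/2, 24) → (-15/2, -24)
T6 scale by (-2, 2): (319/26, 474/13) → (-319/13, 948/13); (5/26, -18/13) → (-5/13, -36/13); (53/26, 12/13) → (-53/13, 24/13); (-15/2, -24) → (15, -48)

image vertices: (-319/13, 948/13), (-5/13, -36/13), (-53/13, 24/13), (15, -48)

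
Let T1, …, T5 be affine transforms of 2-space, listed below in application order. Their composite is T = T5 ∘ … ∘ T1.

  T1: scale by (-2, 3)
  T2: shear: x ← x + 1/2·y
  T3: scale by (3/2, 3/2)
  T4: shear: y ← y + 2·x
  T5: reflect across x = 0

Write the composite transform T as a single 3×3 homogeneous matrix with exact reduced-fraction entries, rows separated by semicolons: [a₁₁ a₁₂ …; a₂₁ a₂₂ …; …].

T1 = [-2 0 0; 0 3 0; 0 0 1]
T2·T1 = [-2 3/2 0; 0 3 0; 0 0 1]
T3·…·T1 = [-3 9/4 0; 0 9/2 0; 0 0 1]
T4·…·T1 = [-3 9/4 0; -6 9 0; 0 0 1]
T5·…·T1 = [3 -9/4 0; -6 9 0; 0 0 1]

T = [3 -9/4 0; -6 9 0; 0 0 1]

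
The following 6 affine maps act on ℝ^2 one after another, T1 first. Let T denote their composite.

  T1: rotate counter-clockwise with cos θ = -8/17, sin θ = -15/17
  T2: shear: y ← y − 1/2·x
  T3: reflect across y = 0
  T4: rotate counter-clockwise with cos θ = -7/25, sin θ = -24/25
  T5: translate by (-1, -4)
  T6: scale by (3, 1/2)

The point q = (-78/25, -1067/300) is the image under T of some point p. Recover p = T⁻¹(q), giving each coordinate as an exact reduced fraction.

T1 = [-8/17 15/17 0; -15/17 -8/17 0; 0 0 1]
T2·T1 = [-8/17 15/17 0; -11/17 -31/34 0; 0 0 1]
T3·…·T1 = [-8/17 15/17 0; 11/17 31/34 0; 0 0 1]
T4·…·T1 = [64/85 267/425 0; 23/85 -937/850 0; 0 0 1]
T5·…·T1 = [64/85 267/425 -1; 23/85 -937/850 -4; 0 0 1]
T6·…·T1 = [192/85 801/425 -3; 23/170 -937/1700 -2; 0 0 1]
det M = -3/2; M⁻¹ = [937/2550 534/425 3073/850; 23/255 -128/85 -233/85; 0 0 1]
M⁻¹ · (-78/25, -1067/300)ᵀ = (-2, 7/3)ᵀ

p = (-2, 7/3)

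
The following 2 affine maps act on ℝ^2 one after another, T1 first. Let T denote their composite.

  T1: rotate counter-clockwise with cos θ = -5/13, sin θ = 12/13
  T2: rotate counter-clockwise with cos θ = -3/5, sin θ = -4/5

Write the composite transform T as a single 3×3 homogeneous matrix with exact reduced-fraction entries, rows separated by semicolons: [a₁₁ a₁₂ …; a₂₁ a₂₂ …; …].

T1 = [-5/13 -12/13 0; 12/13 -5/13 0; 0 0 1]
T2·T1 = [63/65 16/65 0; -16/65 63/65 0; 0 0 1]

T = [63/65 16/65 0; -16/65 63/65 0; 0 0 1]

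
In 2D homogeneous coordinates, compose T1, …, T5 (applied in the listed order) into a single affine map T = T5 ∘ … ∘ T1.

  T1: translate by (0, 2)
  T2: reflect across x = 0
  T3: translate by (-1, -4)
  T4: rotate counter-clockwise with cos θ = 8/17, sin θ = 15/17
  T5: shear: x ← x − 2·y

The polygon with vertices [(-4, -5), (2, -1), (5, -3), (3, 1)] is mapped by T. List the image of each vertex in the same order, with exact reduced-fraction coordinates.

image vertices: (151/17, -11/17), (159/17, -69/17), (287/17, -130/17), (7, -4)

T1 translate by (0, 2): (-4, -5) → (-4, -3); (2, -1) → (2, 1); (5, -3) → (5, -1); (3, 1) → (3, 3)
T2 reflect across x = 0: (-4, -3) → (4, -3); (2, 1) → (-2, 1); (5, -1) → (-5, -1); (3, 3) → (-3, 3)
T3 translate by (-1, -4): (4, -3) → (3, -7); (-2, 1) → (-3, -3); (-5, -1) → (-6, -5); (-3, 3) → (-4, -1)
T4 rotate counter-clockwise with cos θ = 8/17, sin θ = 15/17: (3, -7) → (129/17, -11/17); (-3, -3) → (21/17, -69/17); (-6, -5) → (27/17, -130/17); (-4, -1) → (-1, -4)
T5 shear: x ← x − 2·y: (129/17, -11/17) → (151/17, -11/17); (21/17, -69/17) → (159/17, -69/17); (27/17, -130/17) → (287/17, -130/17); (-1, -4) → (7, -4)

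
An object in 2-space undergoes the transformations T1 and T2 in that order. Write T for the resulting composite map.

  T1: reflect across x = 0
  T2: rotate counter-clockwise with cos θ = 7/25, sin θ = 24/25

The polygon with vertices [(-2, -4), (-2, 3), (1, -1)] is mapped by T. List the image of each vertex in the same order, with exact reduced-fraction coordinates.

T1 reflect across x = 0: (-2, -4) → (2, -4); (-2, 3) → (2, 3); (1, -1) → (-1, -1)
T2 rotate counter-clockwise with cos θ = 7/25, sin θ = 24/25: (2, -4) → (22/5, 4/5); (2, 3) → (-58/25, 69/25); (-1, -1) → (17/25, -31/25)

image vertices: (22/5, 4/5), (-58/25, 69/25), (17/25, -31/25)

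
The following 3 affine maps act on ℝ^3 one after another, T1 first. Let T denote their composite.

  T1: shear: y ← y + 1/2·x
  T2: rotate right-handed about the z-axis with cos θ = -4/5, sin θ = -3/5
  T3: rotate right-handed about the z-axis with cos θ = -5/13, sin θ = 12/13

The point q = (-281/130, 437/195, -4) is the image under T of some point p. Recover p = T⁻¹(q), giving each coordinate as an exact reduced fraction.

p = (-3, 7/3, -4)

T1 = [1 0 0 0; 1/2 1 0 0; 0 0 1 0; 0 0 0 1]
T2·T1 = [-1/2 3/5 0 0; -1 -4/5 0 0; 0 0 1 0; 0 0 0 1]
T3·…·T1 = [29/26 33/65 0 0; -1/13 56/65 0 0; 0 0 1 0; 0 0 0 1]
det M = 1; M⁻¹ = [56/65 -33/65 0 0; 1/13 29/26 0 0; 0 0 1 0; 0 0 0 1]
M⁻¹ · (-281/130, 437/195, -4)ᵀ = (-3, 7/3, -4)ᵀ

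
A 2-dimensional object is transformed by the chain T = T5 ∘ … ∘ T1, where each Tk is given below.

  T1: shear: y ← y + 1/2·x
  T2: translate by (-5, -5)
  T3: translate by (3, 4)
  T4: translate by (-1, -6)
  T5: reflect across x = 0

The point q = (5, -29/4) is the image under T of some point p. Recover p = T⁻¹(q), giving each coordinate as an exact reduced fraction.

T1 = [1 0 0; 1/2 1 0; 0 0 1]
T2·T1 = [1 0 -5; 1/2 1 -5; 0 0 1]
T3·…·T1 = [1 0 -2; 1/2 1 -1; 0 0 1]
T4·…·T1 = [1 0 -3; 1/2 1 -7; 0 0 1]
T5·…·T1 = [-1 0 3; 1/2 1 -7; 0 0 1]
det M = -1; M⁻¹ = [-1 0 3; 1/2 1 11/2; 0 0 1]
M⁻¹ · (5, -29/4)ᵀ = (-2, 3/4)ᵀ

p = (-2, 3/4)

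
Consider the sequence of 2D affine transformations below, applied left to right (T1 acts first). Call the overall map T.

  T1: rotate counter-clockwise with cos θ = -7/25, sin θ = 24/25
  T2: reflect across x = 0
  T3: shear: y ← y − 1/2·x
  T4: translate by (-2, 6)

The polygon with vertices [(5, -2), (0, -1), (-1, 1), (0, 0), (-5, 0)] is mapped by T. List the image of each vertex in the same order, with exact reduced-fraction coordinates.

image vertices: (-63/25, 581/50), (-74/25, 169/25), (-33/25, 221/50), (-2, 6), (-17/5, 19/10)

T1 rotate counter-clockwise with cos θ = -7/25, sin θ = 24/25: (5, -2) → (13/25, 134/25); (0, -1) → (24/25, 7/25); (-1, 1) → (-17/25, -31/25); (0, 0) → (0, 0); (-5, 0) → (7/5, -24/5)
T2 reflect across x = 0: (13/25, 134/25) → (-13/25, 134/25); (24/25, 7/25) → (-24/25, 7/25); (-17/25, -31/25) → (17/25, -31/25); (0, 0) → (0, 0); (7/5, -24/5) → (-7/5, -24/5)
T3 shear: y ← y − 1/2·x: (-13/25, 134/25) → (-13/25, 281/50); (-24/25, 7/25) → (-24/25, 19/25); (17/25, -31/25) → (17/25, -79/50); (0, 0) → (0, 0); (-7/5, -24/5) → (-7/5, -41/10)
T4 translate by (-2, 6): (-13/25, 281/50) → (-63/25, 581/50); (-24/25, 19/25) → (-74/25, 169/25); (17/25, -79/50) → (-33/25, 221/50); (0, 0) → (-2, 6); (-7/5, -41/10) → (-17/5, 19/10)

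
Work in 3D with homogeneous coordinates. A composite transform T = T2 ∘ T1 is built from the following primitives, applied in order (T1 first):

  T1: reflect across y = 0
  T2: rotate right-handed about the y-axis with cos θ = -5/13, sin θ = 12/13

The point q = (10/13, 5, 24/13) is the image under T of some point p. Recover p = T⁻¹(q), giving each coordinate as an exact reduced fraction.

p = (-2, -5, 0)

T1 = [1 0 0 0; 0 -1 0 0; 0 0 1 0; 0 0 0 1]
T2·T1 = [-5/13 0 12/13 0; 0 -1 0 0; -12/13 0 -5/13 0; 0 0 0 1]
det M = -1; M⁻¹ = [-5/13 0 -12/13 0; 0 -1 0 0; 12/13 0 -5/13 0; 0 0 0 1]
M⁻¹ · (10/13, 5, 24/13)ᵀ = (-2, -5, 0)ᵀ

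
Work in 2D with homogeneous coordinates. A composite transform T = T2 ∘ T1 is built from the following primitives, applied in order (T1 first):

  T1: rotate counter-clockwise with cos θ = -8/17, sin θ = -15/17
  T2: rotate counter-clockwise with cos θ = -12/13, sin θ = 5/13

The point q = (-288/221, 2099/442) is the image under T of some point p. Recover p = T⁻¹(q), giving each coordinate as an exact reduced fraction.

p = (2, 9/2)

T1 = [-8/17 15/17 0; -15/17 -8/17 0; 0 0 1]
T2·T1 = [171/221 -140/221 0; 140/221 171/221 0; 0 0 1]
det M = 1; M⁻¹ = [171/221 140/221 0; -140/221 171/221 0; 0 0 1]
M⁻¹ · (-288/221, 2099/442)ᵀ = (2, 9/2)ᵀ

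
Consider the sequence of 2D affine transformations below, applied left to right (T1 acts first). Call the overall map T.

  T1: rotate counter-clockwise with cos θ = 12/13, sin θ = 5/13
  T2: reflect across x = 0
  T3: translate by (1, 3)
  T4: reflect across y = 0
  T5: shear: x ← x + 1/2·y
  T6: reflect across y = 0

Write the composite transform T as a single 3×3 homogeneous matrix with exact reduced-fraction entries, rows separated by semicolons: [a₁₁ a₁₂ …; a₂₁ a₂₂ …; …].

T = [-29/26 -1/13 -1/2; 5/13 12/13 3; 0 0 1]

T1 = [12/13 -5/13 0; 5/13 12/13 0; 0 0 1]
T2·T1 = [-12/13 5/13 0; 5/13 12/13 0; 0 0 1]
T3·…·T1 = [-12/13 5/13 1; 5/13 12/13 3; 0 0 1]
T4·…·T1 = [-12/13 5/13 1; -5/13 -12/13 -3; 0 0 1]
T5·…·T1 = [-29/26 -1/13 -1/2; -5/13 -12/13 -3; 0 0 1]
T6·…·T1 = [-29/26 -1/13 -1/2; 5/13 12/13 3; 0 0 1]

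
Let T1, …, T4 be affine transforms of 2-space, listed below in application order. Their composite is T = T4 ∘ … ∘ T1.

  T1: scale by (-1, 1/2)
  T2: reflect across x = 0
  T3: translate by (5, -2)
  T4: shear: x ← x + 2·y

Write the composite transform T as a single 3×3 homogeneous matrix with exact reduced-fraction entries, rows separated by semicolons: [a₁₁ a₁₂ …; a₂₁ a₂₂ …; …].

T = [1 1 1; 0 1/2 -2; 0 0 1]

T1 = [-1 0 0; 0 1/2 0; 0 0 1]
T2·T1 = [1 0 0; 0 1/2 0; 0 0 1]
T3·…·T1 = [1 0 5; 0 1/2 -2; 0 0 1]
T4·…·T1 = [1 1 1; 0 1/2 -2; 0 0 1]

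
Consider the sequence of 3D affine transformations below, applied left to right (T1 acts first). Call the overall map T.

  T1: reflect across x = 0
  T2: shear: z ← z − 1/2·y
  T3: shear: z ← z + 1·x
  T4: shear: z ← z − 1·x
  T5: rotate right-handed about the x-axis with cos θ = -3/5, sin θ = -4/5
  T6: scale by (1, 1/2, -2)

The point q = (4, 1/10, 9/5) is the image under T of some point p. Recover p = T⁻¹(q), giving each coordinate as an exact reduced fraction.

p = (-4, 3/5, 1)

T1 = [-1 0 0 0; 0 1 0 0; 0 0 1 0; 0 0 0 1]
T2·T1 = [-1 0 0 0; 0 1 0 0; 0 -1/2 1 0; 0 0 0 1]
T3·…·T1 = [-1 0 0 0; 0 1 0 0; -1 -1/2 1 0; 0 0 0 1]
T4·…·T1 = [-1 0 0 0; 0 1 0 0; 0 -1/2 1 0; 0 0 0 1]
T5·…·T1 = [-1 0 0 0; 0 -1 4/5 0; 0 -1/2 -3/5 0; 0 0 0 1]
T6·…·T1 = [-1 0 0 0; 0 -1/2 2/5 0; 0 1 6/5 0; 0 0 0 1]
det M = 1; M⁻¹ = [-1 0 0 0; 0 -6/5 2/5 0; 0 1 1/2 0; 0 0 0 1]
M⁻¹ · (4, 1/10, 9/5)ᵀ = (-4, 3/5, 1)ᵀ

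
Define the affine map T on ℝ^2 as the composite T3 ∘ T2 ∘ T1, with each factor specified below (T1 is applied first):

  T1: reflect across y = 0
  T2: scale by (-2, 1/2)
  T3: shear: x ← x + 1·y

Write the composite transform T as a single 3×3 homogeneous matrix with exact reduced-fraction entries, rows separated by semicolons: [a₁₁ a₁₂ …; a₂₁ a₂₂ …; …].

T = [-2 -1/2 0; 0 -1/2 0; 0 0 1]

T1 = [1 0 0; 0 -1 0; 0 0 1]
T2·T1 = [-2 0 0; 0 -1/2 0; 0 0 1]
T3·…·T1 = [-2 -1/2 0; 0 -1/2 0; 0 0 1]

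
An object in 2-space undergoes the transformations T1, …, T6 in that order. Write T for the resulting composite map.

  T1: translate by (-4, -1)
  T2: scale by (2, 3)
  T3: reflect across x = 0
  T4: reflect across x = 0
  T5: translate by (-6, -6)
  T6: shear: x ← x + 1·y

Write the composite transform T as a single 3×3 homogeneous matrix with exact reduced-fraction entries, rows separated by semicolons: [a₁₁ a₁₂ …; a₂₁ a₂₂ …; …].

T1 = [1 0 -4; 0 1 -1; 0 0 1]
T2·T1 = [2 0 -8; 0 3 -3; 0 0 1]
T3·…·T1 = [-2 0 8; 0 3 -3; 0 0 1]
T4·…·T1 = [2 0 -8; 0 3 -3; 0 0 1]
T5·…·T1 = [2 0 -14; 0 3 -9; 0 0 1]
T6·…·T1 = [2 3 -23; 0 3 -9; 0 0 1]

T = [2 3 -23; 0 3 -9; 0 0 1]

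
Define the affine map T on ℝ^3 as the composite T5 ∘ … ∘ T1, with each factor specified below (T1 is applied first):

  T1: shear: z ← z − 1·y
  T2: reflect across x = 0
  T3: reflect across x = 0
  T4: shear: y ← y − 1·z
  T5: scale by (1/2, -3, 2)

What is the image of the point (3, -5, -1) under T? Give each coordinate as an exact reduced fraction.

T(p) = (3/2, 27, 8)

T1 shear: z ← z − 1·y: (3, -5, -1) → (3, -5, 4)
T2 reflect across x = 0: (3, -5, 4) → (-3, -5, 4)
T3 reflect across x = 0: (-3, -5, 4) → (3, -5, 4)
T4 shear: y ← y − 1·z: (3, -5, 4) → (3, -9, 4)
T5 scale by (1/2, -3, 2): (3, -9, 4) → (3/2, 27, 8)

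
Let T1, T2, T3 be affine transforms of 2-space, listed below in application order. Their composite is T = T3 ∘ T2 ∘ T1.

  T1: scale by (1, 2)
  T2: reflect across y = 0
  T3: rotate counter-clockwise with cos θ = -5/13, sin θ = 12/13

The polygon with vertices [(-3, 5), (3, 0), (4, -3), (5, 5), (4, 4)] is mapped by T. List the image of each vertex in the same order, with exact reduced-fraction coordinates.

T1 scale by (1, 2): (-3, 5) → (-3, 10); (3, 0) → (3, 0); (4, -3) → (4, -6); (5, 5) → (5, 10); (4, 4) → (4, 8)
T2 reflect across y = 0: (-3, 10) → (-3, -10); (3, 0) → (3, 0); (4, -6) → (4, 6); (5, 10) → (5, -10); (4, 8) → (4, -8)
T3 rotate counter-clockwise with cos θ = -5/13, sin θ = 12/13: (-3, -10) → (135/13, 14/13); (3, 0) → (-15/13, 36/13); (4, 6) → (-92/13, 18/13); (5, -10) → (95/13, 110/13); (4, -8) → (76/13, 88/13)

image vertices: (135/13, 14/13), (-15/13, 36/13), (-92/13, 18/13), (95/13, 110/13), (76/13, 88/13)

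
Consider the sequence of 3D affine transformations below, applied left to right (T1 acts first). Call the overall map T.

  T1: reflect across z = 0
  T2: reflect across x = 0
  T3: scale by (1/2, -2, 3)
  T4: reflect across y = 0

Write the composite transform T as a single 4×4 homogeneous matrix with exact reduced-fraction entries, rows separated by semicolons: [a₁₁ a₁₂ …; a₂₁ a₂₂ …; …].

T1 = [1 0 0 0; 0 1 0 0; 0 0 -1 0; 0 0 0 1]
T2·T1 = [-1 0 0 0; 0 1 0 0; 0 0 -1 0; 0 0 0 1]
T3·…·T1 = [-1/2 0 0 0; 0 -2 0 0; 0 0 -3 0; 0 0 0 1]
T4·…·T1 = [-1/2 0 0 0; 0 2 0 0; 0 0 -3 0; 0 0 0 1]

T = [-1/2 0 0 0; 0 2 0 0; 0 0 -3 0; 0 0 0 1]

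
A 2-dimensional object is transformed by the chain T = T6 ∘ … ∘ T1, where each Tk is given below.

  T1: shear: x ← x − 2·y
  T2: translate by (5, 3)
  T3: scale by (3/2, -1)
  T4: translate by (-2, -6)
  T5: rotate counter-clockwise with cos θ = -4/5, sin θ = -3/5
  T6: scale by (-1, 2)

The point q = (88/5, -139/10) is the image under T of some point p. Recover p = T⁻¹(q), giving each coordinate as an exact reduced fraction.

p = (1/2, -4)

T1 = [1 -2 0; 0 1 0; 0 0 1]
T2·T1 = [1 -2 5; 0 1 3; 0 0 1]
T3·…·T1 = [3/2 -3 15/2; 0 -1 -3; 0 0 1]
T4·…·T1 = [3/2 -3 11/2; 0 -1 -9; 0 0 1]
T5·…·T1 = [-6/5 9/5 -49/5; -9/10 13/5 39/10; 0 0 1]
T6·…·T1 = [6/5 -9/5 49/5; -9/5 26/5 39/5; 0 0 1]
det M = 3; M⁻¹ = [26/15 3/5 -65/3; 3/5 2/5 -9; 0 0 1]
M⁻¹ · (88/5, -139/10)ᵀ = (1/2, -4)ᵀ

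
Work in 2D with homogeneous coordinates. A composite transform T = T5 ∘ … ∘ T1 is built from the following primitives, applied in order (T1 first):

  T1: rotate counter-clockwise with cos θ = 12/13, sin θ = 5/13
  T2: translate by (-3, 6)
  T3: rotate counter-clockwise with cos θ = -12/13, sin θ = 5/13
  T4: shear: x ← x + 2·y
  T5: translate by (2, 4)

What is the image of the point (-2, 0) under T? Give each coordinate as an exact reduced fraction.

T1 rotate counter-clockwise with cos θ = 12/13, sin θ = 5/13: (-2, 0) → (-24/13, -10/13)
T2 translate by (-3, 6): (-24/13, -10/13) → (-63/13, 68/13)
T3 rotate counter-clockwise with cos θ = -12/13, sin θ = 5/13: (-63/13, 68/13) → (32/13, -87/13)
T4 shear: x ← x + 2·y: (32/13, -87/13) → (-142/13, -87/13)
T5 translate by (2, 4): (-142/13, -87/13) → (-116/13, -35/13)

T(p) = (-116/13, -35/13)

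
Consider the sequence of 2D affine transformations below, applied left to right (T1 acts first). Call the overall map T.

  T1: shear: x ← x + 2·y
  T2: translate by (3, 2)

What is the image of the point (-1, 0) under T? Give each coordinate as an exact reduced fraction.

T1 shear: x ← x + 2·y: (-1, 0) → (-1, 0)
T2 translate by (3, 2): (-1, 0) → (2, 2)

T(p) = (2, 2)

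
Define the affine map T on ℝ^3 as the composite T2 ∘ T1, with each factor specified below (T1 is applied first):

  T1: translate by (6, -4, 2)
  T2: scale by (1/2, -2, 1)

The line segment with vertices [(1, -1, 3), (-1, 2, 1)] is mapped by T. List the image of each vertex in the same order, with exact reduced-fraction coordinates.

image vertices: (7/2, 10, 5), (5/2, 4, 3)

T1 translate by (6, -4, 2): (1, -1, 3) → (7, -5, 5); (-1, 2, 1) → (5, -2, 3)
T2 scale by (1/2, -2, 1): (7, -5, 5) → (7/2, 10, 5); (5, -2, 3) → (5/2, 4, 3)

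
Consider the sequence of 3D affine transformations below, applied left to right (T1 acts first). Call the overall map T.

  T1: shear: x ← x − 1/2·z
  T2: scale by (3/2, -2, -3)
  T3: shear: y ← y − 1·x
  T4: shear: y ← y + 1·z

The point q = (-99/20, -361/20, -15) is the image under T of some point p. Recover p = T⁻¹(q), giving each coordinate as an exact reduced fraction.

T1 = [1 0 -1/2 0; 0 1 0 0; 0 0 1 0; 0 0 0 1]
T2·T1 = [3/2 0 -3/4 0; 0 -2 0 0; 0 0 -3 0; 0 0 0 1]
T3·…·T1 = [3/2 0 -3/4 0; -3/2 -2 3/4 0; 0 0 -3 0; 0 0 0 1]
T4·…·T1 = [3/2 0 -3/4 0; -3/2 -2 -9/4 0; 0 0 -3 0; 0 0 0 1]
det M = 9; M⁻¹ = [2/3 0 -1/6 0; -1/2 -1/2 1/2 0; 0 0 -1/3 0; 0 0 0 1]
M⁻¹ · (-99/20, -361/20, -15)ᵀ = (-4/5, 4, 5)ᵀ

p = (-4/5, 4, 5)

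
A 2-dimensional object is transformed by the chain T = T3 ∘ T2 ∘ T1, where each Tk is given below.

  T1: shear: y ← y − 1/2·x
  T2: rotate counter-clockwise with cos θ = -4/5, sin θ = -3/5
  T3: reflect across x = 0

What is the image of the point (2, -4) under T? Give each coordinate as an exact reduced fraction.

T1 shear: y ← y − 1/2·x: (2, -4) → (2, -5)
T2 rotate counter-clockwise with cos θ = -4/5, sin θ = -3/5: (2, -5) → (-23/5, 14/5)
T3 reflect across x = 0: (-23/5, 14/5) → (23/5, 14/5)

T(p) = (23/5, 14/5)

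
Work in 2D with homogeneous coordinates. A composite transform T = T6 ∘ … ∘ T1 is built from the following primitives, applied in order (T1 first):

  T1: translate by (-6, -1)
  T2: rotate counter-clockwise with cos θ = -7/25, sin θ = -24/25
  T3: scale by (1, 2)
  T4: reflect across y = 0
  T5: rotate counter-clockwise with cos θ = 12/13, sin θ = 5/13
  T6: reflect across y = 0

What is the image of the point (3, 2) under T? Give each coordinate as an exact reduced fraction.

T(p) = (238/65, 267/65)

T1 translate by (-6, -1): (3, 2) → (-3, 1)
T2 rotate counter-clockwise with cos θ = -7/25, sin θ = -24/25: (-3, 1) → (9/5, 13/5)
T3 scale by (1, 2): (9/5, 13/5) → (9/5, 26/5)
T4 reflect across y = 0: (9/5, 26/5) → (9/5, -26/5)
T5 rotate counter-clockwise with cos θ = 12/13, sin θ = 5/13: (9/5, -26/5) → (238/65, -267/65)
T6 reflect across y = 0: (238/65, -267/65) → (238/65, 267/65)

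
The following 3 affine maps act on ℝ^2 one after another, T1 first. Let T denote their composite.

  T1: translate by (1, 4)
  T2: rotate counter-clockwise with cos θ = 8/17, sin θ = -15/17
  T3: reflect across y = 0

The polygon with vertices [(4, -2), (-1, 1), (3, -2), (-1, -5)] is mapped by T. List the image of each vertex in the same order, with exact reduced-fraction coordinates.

image vertices: (70/17, 59/17), (75/17, -40/17), (62/17, 44/17), (-15/17, 8/17)

T1 translate by (1, 4): (4, -2) → (5, 2); (-1, 1) → (0, 5); (3, -2) → (4, 2); (-1, -5) → (0, -1)
T2 rotate counter-clockwise with cos θ = 8/17, sin θ = -15/17: (5, 2) → (70/17, -59/17); (0, 5) → (75/17, 40/17); (4, 2) → (62/17, -44/17); (0, -1) → (-15/17, -8/17)
T3 reflect across y = 0: (70/17, -59/17) → (70/17, 59/17); (75/17, 40/17) → (75/17, -40/17); (62/17, -44/17) → (62/17, 44/17); (-15/17, -8/17) → (-15/17, 8/17)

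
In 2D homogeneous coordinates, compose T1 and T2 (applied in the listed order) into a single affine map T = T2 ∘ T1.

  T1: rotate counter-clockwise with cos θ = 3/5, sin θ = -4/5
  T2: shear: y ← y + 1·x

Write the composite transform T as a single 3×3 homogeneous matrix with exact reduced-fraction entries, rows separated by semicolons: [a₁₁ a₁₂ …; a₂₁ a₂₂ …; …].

T1 = [3/5 4/5 0; -4/5 3/5 0; 0 0 1]
T2·T1 = [3/5 4/5 0; -1/5 7/5 0; 0 0 1]

T = [3/5 4/5 0; -1/5 7/5 0; 0 0 1]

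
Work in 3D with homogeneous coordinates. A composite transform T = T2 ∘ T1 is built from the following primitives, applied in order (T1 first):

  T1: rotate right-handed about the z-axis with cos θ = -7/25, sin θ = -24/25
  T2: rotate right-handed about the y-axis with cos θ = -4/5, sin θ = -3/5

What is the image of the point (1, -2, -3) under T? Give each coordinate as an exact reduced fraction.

T(p) = (89/25, -2/5, 27/25)

T1 rotate right-handed about the z-axis with cos θ = -7/25, sin θ = -24/25: (1, -2, -3) → (-11/5, -2/5, -3)
T2 rotate right-handed about the y-axis with cos θ = -4/5, sin θ = -3/5: (-11/5, -2/5, -3) → (89/25, -2/5, 27/25)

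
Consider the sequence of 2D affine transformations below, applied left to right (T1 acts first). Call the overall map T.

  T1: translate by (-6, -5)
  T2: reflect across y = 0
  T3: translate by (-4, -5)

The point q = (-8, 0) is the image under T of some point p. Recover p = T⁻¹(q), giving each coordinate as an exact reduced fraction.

T1 = [1 0 -6; 0 1 -5; 0 0 1]
T2·T1 = [1 0 -6; 0 -1 5; 0 0 1]
T3·…·T1 = [1 0 -10; 0 -1 0; 0 0 1]
det M = -1; M⁻¹ = [1 0 10; 0 -1 0; 0 0 1]
M⁻¹ · (-8, 0)ᵀ = (2, 0)ᵀ

p = (2, 0)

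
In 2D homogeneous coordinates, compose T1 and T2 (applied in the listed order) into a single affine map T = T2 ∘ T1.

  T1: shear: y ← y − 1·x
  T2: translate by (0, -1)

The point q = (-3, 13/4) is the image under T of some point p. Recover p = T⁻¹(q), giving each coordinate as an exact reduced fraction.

T1 = [1 0 0; -1 1 0; 0 0 1]
T2·T1 = [1 0 0; -1 1 -1; 0 0 1]
det M = 1; M⁻¹ = [1 0 0; 1 1 1; 0 0 1]
M⁻¹ · (-3, 13/4)ᵀ = (-3, 5/4)ᵀ

p = (-3, 5/4)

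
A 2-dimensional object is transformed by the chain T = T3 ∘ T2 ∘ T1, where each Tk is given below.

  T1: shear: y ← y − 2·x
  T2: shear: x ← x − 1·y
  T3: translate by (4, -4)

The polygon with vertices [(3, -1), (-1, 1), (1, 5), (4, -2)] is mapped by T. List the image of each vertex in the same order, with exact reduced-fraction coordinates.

image vertices: (14, -11), (0, -1), (2, -1), (18, -14)

T1 shear: y ← y − 2·x: (3, -1) → (3, -7); (-1, 1) → (-1, 3); (1, 5) → (1, 3); (4, -2) → (4, -10)
T2 shear: x ← x − 1·y: (3, -7) → (10, -7); (-1, 3) → (-4, 3); (1, 3) → (-2, 3); (4, -10) → (14, -10)
T3 translate by (4, -4): (10, -7) → (14, -11); (-4, 3) → (0, -1); (-2, 3) → (2, -1); (14, -10) → (18, -14)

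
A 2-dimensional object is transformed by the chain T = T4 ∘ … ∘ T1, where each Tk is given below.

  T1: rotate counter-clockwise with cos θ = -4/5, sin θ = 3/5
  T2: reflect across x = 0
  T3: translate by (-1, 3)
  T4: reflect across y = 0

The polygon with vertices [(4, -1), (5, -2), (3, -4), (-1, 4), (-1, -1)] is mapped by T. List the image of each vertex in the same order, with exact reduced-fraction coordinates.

T1 rotate counter-clockwise with cos θ = -4/5, sin θ = 3/5: (4, -1) → (-13/5, 16/5); (5, -2) → (-14/5, 23/5); (3, -4) → (0, 5); (-1, 4) → (-8/5, -19/5); (-1, -1) → (7/5, 1/5)
T2 reflect across x = 0: (-13/5, 16/5) → (13/5, 16/5); (-14/5, 23/5) → (14/5, 23/5); (0, 5) → (0, 5); (-8/5, -19/5) → (8/5, -19/5); (7/5, 1/5) → (-7/5, 1/5)
T3 translate by (-1, 3): (13/5, 16/5) → (8/5, 31/5); (14/5, 23/5) → (9/5, 38/5); (0, 5) → (-1, 8); (8/5, -19/5) → (3/5, -4/5); (-7/5, 1/5) → (-12/5, 16/5)
T4 reflect across y = 0: (8/5, 31/5) → (8/5, -31/5); (9/5, 38/5) → (9/5, -38/5); (-1, 8) → (-1, -8); (3/5, -4/5) → (3/5, 4/5); (-12/5, 16/5) → (-12/5, -16/5)

image vertices: (8/5, -31/5), (9/5, -38/5), (-1, -8), (3/5, 4/5), (-12/5, -16/5)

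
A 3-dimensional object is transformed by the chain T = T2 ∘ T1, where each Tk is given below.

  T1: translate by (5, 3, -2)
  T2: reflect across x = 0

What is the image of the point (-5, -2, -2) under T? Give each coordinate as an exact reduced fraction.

T(p) = (0, 1, -4)

T1 translate by (5, 3, -2): (-5, -2, -2) → (0, 1, -4)
T2 reflect across x = 0: (0, 1, -4) → (0, 1, -4)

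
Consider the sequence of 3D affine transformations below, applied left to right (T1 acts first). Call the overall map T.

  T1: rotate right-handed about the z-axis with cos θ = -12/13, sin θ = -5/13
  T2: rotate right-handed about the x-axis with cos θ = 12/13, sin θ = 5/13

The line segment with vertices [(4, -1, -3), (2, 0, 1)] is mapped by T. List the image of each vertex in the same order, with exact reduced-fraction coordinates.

T1 rotate right-handed about the z-axis with cos θ = -12/13, sin θ = -5/13: (4, -1, -3) → (-53/13, -8/13, -3); (2, 0, 1) → (-24/13, -10/13, 1)
T2 rotate right-handed about the x-axis with cos θ = 12/13, sin θ = 5/13: (-53/13, -8/13, -3) → (-53/13, 99/169, -508/169); (-24/13, -10/13, 1) → (-24/13, -185/169, 106/169)

image vertices: (-53/13, 99/169, -508/169), (-24/13, -185/169, 106/169)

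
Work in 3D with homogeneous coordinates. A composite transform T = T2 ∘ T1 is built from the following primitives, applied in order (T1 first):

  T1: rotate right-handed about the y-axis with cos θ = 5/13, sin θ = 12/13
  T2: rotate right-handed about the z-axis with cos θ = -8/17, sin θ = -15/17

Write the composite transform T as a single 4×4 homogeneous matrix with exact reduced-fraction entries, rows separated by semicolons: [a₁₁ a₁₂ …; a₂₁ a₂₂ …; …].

T1 = [5/13 0 12/13 0; 0 1 0 0; -12/13 0 5/13 0; 0 0 0 1]
T2·T1 = [-40/221 15/17 -96/221 0; -75/221 -8/17 -180/221 0; -12/13 0 5/13 0; 0 0 0 1]

T = [-40/221 15/17 -96/221 0; -75/221 -8/17 -180/221 0; -12/13 0 5/13 0; 0 0 0 1]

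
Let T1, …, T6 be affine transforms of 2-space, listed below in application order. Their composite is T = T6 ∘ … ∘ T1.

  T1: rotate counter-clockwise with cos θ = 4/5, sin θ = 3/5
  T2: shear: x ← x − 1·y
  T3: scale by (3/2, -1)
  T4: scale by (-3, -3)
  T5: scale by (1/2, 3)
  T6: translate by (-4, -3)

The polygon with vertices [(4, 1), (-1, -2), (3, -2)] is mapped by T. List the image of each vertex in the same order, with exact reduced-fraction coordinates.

T1 rotate counter-clockwise with cos θ = 4/5, sin θ = 3/5: (4, 1) → (13/5, 16/5); (-1, -2) → (2/5, -11/5); (3, -2) → (18/5, 1/5)
T2 shear: x ← x − 1·y: (13/5, 16/5) → (-3/5, 16/5); (2/5, -11/5) → (13/5, -11/5); (18/5, 1/5) → (17/5, 1/5)
T3 scale by (3/2, -1): (-3/5, 16/5) → (-9/10, -16/5); (13/5, -11/5) → (39/10, 11/5); (17/5, 1/5) → (51/10, -1/5)
T4 scale by (-3, -3): (-9/10, -16/5) → (27/10, 48/5); (39/10, 11/5) → (-117/10, -33/5); (51/10, -1/5) → (-153/10, 3/5)
T5 scale by (1/2, 3): (27/10, 48/5) → (27/20, 144/5); (-117/10, -33/5) → (-117/20, -99/5); (-153/10, 3/5) → (-153/20, 9/5)
T6 translate by (-4, -3): (27/20, 144/5) → (-53/20, 129/5); (-117/20, -99/5) → (-197/20, -114/5); (-153/20, 9/5) → (-233/20, -6/5)

image vertices: (-53/20, 129/5), (-197/20, -114/5), (-233/20, -6/5)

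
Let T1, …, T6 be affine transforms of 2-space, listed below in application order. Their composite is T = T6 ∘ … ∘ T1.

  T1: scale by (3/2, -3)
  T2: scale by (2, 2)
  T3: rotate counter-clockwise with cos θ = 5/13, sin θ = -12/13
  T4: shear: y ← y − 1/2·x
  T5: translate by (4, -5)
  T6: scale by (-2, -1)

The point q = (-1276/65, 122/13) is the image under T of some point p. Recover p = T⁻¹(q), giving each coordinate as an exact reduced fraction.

T1 = [3/2 0 0; 0 -3 0; 0 0 1]
T2·T1 = [3 0 0; 0 -6 0; 0 0 1]
T3·…·T1 = [15/13 -72/13 0; -36/13 -30/13 0; 0 0 1]
T4·…·T1 = [15/13 -72/13 0; -87/26 6/13 0; 0 0 1]
T5·…·T1 = [15/13 -72/13 4; -87/26 6/13 -5; 0 0 1]
T6·…·T1 = [-30/13 144/13 -8; 87/26 -6/13 5; 0 0 1]
det M = -36; M⁻¹ = [1/78 4/13 -56/39; 29/312 5/78 11/26; 0 0 1]
M⁻¹ · (-1276/65, 122/13)ᵀ = (6/5, -4/5)ᵀ

p = (6/5, -4/5)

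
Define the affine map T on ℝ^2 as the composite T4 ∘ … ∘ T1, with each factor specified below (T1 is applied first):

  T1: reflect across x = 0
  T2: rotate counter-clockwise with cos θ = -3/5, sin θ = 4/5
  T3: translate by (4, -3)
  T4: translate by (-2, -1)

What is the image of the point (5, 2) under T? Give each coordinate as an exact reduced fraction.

T(p) = (17/5, -46/5)

T1 reflect across x = 0: (5, 2) → (-5, 2)
T2 rotate counter-clockwise with cos θ = -3/5, sin θ = 4/5: (-5, 2) → (7/5, -26/5)
T3 translate by (4, -3): (7/5, -26/5) → (27/5, -41/5)
T4 translate by (-2, -1): (27/5, -41/5) → (17/5, -46/5)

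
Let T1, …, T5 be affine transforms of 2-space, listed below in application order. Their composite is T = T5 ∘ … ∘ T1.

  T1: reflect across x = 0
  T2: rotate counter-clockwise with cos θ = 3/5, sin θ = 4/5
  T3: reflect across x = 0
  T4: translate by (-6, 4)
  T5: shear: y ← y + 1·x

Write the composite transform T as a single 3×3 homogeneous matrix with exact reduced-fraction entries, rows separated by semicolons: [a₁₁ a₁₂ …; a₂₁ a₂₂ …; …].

T1 = [-1 0 0; 0 1 0; 0 0 1]
T2·T1 = [-3/5 -4/5 0; -4/5 3/5 0; 0 0 1]
T3·…·T1 = [3/5 4/5 0; -4/5 3/5 0; 0 0 1]
T4·…·T1 = [3/5 4/5 -6; -4/5 3/5 4; 0 0 1]
T5·…·T1 = [3/5 4/5 -6; -1/5 7/5 -2; 0 0 1]

T = [3/5 4/5 -6; -1/5 7/5 -2; 0 0 1]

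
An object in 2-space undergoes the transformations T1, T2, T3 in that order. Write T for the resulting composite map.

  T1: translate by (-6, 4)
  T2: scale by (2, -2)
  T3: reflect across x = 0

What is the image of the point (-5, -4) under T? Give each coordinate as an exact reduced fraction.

T(p) = (22, 0)

T1 translate by (-6, 4): (-5, -4) → (-11, 0)
T2 scale by (2, -2): (-11, 0) → (-22, 0)
T3 reflect across x = 0: (-22, 0) → (22, 0)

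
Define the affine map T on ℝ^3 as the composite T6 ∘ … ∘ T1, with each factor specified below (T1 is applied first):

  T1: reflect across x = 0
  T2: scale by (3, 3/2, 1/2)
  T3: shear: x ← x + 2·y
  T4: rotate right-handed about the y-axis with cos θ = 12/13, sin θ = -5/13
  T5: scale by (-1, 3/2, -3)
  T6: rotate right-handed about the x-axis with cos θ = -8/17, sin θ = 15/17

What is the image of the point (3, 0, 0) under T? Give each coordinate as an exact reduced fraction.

T1 reflect across x = 0: (3, 0, 0) → (-3, 0, 0)
T2 scale by (3, 3/2, 1/2): (-3, 0, 0) → (-9, 0, 0)
T3 shear: x ← x + 2·y: (-9, 0, 0) → (-9, 0, 0)
T4 rotate right-handed about the y-axis with cos θ = 12/13, sin θ = -5/13: (-9, 0, 0) → (-108/13, 0, -45/13)
T5 scale by (-1, 3/2, -3): (-108/13, 0, -45/13) → (108/13, 0, 135/13)
T6 rotate right-handed about the x-axis with cos θ = -8/17, sin θ = 15/17: (108/13, 0, 135/13) → (108/13, -2025/221, -1080/221)

T(p) = (108/13, -2025/221, -1080/221)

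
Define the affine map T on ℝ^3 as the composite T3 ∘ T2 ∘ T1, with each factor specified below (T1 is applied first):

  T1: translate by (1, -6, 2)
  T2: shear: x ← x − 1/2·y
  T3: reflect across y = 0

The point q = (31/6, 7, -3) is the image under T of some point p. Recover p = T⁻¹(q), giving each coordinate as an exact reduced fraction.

p = (2/3, -1, -5)

T1 = [1 0 0 1; 0 1 0 -6; 0 0 1 2; 0 0 0 1]
T2·T1 = [1 -1/2 0 4; 0 1 0 -6; 0 0 1 2; 0 0 0 1]
T3·…·T1 = [1 -1/2 0 4; 0 -1 0 6; 0 0 1 2; 0 0 0 1]
det M = -1; M⁻¹ = [1 -1/2 0 -1; 0 -1 0 6; 0 0 1 -2; 0 0 0 1]
M⁻¹ · (31/6, 7, -3)ᵀ = (2/3, -1, -5)ᵀ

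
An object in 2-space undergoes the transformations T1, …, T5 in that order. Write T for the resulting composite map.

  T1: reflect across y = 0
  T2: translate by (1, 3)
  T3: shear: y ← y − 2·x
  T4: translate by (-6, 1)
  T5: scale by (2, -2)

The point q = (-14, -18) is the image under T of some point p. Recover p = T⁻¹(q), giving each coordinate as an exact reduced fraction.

T1 = [1 0 0; 0 -1 0; 0 0 1]
T2·T1 = [1 0 1; 0 -1 3; 0 0 1]
T3·…·T1 = [1 0 1; -2 -1 1; 0 0 1]
T4·…·T1 = [1 0 -5; -2 -1 2; 0 0 1]
T5·…·T1 = [2 0 -10; 4 2 -4; 0 0 1]
det M = 4; M⁻¹ = [1/2 0 5; -1 1/2 -8; 0 0 1]
M⁻¹ · (-14, -18)ᵀ = (-2, -3)ᵀ

p = (-2, -3)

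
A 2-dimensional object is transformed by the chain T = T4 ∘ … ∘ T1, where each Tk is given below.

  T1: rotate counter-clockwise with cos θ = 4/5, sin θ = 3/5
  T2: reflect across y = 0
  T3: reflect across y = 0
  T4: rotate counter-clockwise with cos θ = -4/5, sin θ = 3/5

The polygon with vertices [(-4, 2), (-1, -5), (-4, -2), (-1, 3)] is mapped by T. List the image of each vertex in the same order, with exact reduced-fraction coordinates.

image vertices: (4, -2), (1, 5), (4, 2), (1, -3)

T1 rotate counter-clockwise with cos θ = 4/5, sin θ = 3/5: (-4, 2) → (-22/5, -4/5); (-1, -5) → (11/5, -23/5); (-4, -2) → (-2, -4); (-1, 3) → (-13/5, 9/5)
T2 reflect across y = 0: (-22/5, -4/5) → (-22/5, 4/5); (11/5, -23/5) → (11/5, 23/5); (-2, -4) → (-2, 4); (-13/5, 9/5) → (-13/5, -9/5)
T3 reflect across y = 0: (-22/5, 4/5) → (-22/5, -4/5); (11/5, 23/5) → (11/5, -23/5); (-2, 4) → (-2, -4); (-13/5, -9/5) → (-13/5, 9/5)
T4 rotate counter-clockwise with cos θ = -4/5, sin θ = 3/5: (-22/5, -4/5) → (4, -2); (11/5, -23/5) → (1, 5); (-2, -4) → (4, 2); (-13/5, 9/5) → (1, -3)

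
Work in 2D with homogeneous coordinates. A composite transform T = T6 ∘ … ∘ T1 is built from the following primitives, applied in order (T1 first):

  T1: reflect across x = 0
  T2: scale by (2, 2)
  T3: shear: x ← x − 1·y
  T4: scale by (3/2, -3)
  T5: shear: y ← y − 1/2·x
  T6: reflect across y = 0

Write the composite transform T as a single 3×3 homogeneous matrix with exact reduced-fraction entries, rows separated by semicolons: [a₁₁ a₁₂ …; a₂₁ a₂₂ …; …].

T1 = [-1 0 0; 0 1 0; 0 0 1]
T2·T1 = [-2 0 0; 0 2 0; 0 0 1]
T3·…·T1 = [-2 -2 0; 0 2 0; 0 0 1]
T4·…·T1 = [-3 -3 0; 0 -6 0; 0 0 1]
T5·…·T1 = [-3 -3 0; 3/2 -9/2 0; 0 0 1]
T6·…·T1 = [-3 -3 0; -3/2 9/2 0; 0 0 1]

T = [-3 -3 0; -3/2 9/2 0; 0 0 1]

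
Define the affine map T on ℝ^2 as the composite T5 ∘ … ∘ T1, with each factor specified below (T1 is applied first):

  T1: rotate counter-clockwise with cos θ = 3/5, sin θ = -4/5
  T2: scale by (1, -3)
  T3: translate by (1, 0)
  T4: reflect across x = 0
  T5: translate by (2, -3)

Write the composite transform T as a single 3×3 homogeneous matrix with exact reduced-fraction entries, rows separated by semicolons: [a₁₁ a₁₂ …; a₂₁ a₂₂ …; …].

T = [-3/5 -4/5 1; 12/5 -9/5 -3; 0 0 1]

T1 = [3/5 4/5 0; -4/5 3/5 0; 0 0 1]
T2·T1 = [3/5 4/5 0; 12/5 -9/5 0; 0 0 1]
T3·…·T1 = [3/5 4/5 1; 12/5 -9/5 0; 0 0 1]
T4·…·T1 = [-3/5 -4/5 -1; 12/5 -9/5 0; 0 0 1]
T5·…·T1 = [-3/5 -4/5 1; 12/5 -9/5 -3; 0 0 1]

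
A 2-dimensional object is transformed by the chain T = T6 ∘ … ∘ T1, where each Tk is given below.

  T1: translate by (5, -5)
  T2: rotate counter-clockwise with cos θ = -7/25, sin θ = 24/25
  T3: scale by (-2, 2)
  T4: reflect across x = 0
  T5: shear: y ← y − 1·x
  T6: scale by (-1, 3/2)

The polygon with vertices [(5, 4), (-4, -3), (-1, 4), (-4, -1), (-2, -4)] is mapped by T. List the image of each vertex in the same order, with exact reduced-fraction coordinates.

image vertices: (92/25, 879/25), (-74/5, -63/5), (8/25, 321/25), (-274/25, -213/25), (-78/5, -36/5)

T1 translate by (5, -5): (5, 4) → (10, -1); (-4, -3) → (1, -8); (-1, 4) → (4, -1); (-4, -1) → (1, -6); (-2, -4) → (3, -9)
T2 rotate counter-clockwise with cos θ = -7/25, sin θ = 24/25: (10, -1) → (-46/25, 247/25); (1, -8) → (37/5, 16/5); (4, -1) → (-4/25, 103/25); (1, -6) → (137/25, 66/25); (3, -9) → (39/5, 27/5)
T3 scale by (-2, 2): (-46/25, 247/25) → (92/25, 494/25); (37/5, 16/5) → (-74/5, 32/5); (-4/25, 103/25) → (8/25, 206/25); (137/25, 66/25) → (-274/25, 132/25); (39/5, 27/5) → (-78/5, 54/5)
T4 reflect across x = 0: (92/25, 494/25) → (-92/25, 494/25); (-74/5, 32/5) → (74/5, 32/5); (8/25, 206/25) → (-8/25, 206/25); (-274/25, 132/25) → (274/25, 132/25); (-78/5, 54/5) → (78/5, 54/5)
T5 shear: y ← y − 1·x: (-92/25, 494/25) → (-92/25, 586/25); (74/5, 32/5) → (74/5, -42/5); (-8/25, 206/25) → (-8/25, 214/25); (274/25, 132/25) → (274/25, -142/25); (78/5, 54/5) → (78/5, -24/5)
T6 scale by (-1, 3/2): (-92/25, 586/25) → (92/25, 879/25); (74/5, -42/5) → (-74/5, -63/5); (-8/25, 214/25) → (8/25, 321/25); (274/25, -142/25) → (-274/25, -213/25); (78/5, -24/5) → (-78/5, -36/5)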